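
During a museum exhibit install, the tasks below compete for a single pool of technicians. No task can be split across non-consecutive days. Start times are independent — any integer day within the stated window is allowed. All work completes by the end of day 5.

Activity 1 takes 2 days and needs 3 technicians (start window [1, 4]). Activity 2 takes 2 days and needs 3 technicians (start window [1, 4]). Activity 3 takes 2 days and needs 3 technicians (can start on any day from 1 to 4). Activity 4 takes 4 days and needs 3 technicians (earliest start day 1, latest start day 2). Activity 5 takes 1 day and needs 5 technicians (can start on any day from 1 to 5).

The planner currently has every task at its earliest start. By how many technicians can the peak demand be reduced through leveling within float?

Early-start peak: d1:17  d2:12  d3:3  d4:3  d5:0 ⇒ 17.
Leveled (Activity 1@1, Activity 2@1, Activity 3@3, Activity 4@1, Activity 5@5): d1:9  d2:9  d3:6  d4:6  d5:5 ⇒ 9.
Reduction 17 − 9 = 8.

8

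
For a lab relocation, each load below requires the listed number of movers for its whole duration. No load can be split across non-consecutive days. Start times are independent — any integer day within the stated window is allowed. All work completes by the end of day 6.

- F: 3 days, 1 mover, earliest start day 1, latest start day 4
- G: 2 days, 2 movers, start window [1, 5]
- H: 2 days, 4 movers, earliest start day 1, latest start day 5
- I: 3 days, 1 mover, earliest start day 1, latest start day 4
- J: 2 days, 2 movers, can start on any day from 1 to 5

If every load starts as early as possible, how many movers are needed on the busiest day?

Early-start schedule: F@1, G@1, H@1, I@1, J@1.
Load per day: day 1: 10, day 2: 10, day 3: 2, day 4: 0, day 5: 0, day 6: 0.
Peak is 10.

10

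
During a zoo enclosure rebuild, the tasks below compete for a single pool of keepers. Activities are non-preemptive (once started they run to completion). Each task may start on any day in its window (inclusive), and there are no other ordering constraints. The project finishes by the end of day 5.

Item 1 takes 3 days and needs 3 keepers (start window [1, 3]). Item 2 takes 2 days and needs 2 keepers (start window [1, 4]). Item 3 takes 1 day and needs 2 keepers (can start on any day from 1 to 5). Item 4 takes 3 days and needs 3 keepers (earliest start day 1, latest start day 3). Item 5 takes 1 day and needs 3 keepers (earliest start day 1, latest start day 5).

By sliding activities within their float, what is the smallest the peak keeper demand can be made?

6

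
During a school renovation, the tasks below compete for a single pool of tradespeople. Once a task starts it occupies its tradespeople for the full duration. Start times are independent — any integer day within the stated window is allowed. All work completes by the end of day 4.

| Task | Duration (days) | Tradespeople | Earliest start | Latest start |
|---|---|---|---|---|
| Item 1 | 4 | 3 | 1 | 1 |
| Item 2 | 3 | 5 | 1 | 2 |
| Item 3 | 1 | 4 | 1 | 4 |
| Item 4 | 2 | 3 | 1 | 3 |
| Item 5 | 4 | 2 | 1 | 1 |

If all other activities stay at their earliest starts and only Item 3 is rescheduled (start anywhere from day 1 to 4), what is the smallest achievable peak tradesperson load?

13

Item 3@1: d1:17  d2:13  d3:10  d4:5 → peak 17
Item 3@2: d1:13  d2:17  d3:10  d4:5 → peak 17
Item 3@3: d1:13  d2:13  d3:14  d4:5 → peak 14
Item 3@4: d1:13  d2:13  d3:10  d4:9 → peak 13
Best is Item 3@4, peak 13.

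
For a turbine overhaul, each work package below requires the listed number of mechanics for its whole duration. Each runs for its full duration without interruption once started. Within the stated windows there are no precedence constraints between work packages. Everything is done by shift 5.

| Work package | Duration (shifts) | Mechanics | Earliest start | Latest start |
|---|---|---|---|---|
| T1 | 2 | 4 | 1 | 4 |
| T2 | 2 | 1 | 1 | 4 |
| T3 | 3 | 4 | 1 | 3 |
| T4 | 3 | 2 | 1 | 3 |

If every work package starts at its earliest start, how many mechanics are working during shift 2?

At early start, shift 2 has: T1, T2, T3, T4.
Demand: 4 + 1 + 4 + 2 = 11.

11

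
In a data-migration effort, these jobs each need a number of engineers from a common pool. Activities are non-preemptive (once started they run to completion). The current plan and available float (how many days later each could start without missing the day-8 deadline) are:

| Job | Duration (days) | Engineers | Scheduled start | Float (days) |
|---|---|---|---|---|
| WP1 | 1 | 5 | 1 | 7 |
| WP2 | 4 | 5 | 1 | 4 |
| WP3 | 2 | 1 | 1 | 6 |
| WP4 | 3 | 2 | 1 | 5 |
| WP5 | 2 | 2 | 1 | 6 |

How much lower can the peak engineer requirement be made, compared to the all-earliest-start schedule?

Early-start peak: d1:15  d2:10  d3:7  d4:5  d5:0  d6:0  d7:0  d8:0 ⇒ 15.
Leveled (WP1@1, WP2@2, WP3@6, WP4@6, WP5@6): d1:5  d2:5  d3:5  d4:5  d5:5  d6:5  d7:5  d8:2 ⇒ 5.
Reduction 15 − 5 = 10.

10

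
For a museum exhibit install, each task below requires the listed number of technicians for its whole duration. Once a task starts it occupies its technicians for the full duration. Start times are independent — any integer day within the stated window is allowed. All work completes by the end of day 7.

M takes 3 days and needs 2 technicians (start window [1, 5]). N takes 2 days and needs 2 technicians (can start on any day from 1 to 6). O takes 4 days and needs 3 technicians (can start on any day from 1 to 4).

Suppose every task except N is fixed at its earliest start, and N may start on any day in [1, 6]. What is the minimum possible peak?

N@1: d1:7  d2:7  d3:5  d4:3  d5:0  d6:0  d7:0 → peak 7
N@2: d1:5  d2:7  d3:7  d4:3  d5:0  d6:0  d7:0 → peak 7
N@3: d1:5  d2:5  d3:7  d4:5  d5:0  d6:0  d7:0 → peak 7
N@4: d1:5  d2:5  d3:5  d4:5  d5:2  d6:0  d7:0 → peak 5
N@5: d1:5  d2:5  d3:5  d4:3  d5:2  d6:2  d7:0 → peak 5
N@6: d1:5  d2:5  d3:5  d4:3  d5:0  d6:2  d7:2 → peak 5
Best is N@4, peak 5.

5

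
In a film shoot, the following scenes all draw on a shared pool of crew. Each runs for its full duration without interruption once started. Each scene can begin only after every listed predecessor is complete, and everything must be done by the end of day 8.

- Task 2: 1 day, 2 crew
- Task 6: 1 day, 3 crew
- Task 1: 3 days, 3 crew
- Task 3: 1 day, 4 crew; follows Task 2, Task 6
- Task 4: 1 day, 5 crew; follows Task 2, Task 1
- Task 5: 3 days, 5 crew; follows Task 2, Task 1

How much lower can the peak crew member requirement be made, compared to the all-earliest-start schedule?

Early-start peak: d1:8  d2:7  d3:3  d4:10  d5:5  d6:5  d7:0  d8:0 ⇒ 10.
Leveled (Task 2@1, Task 6@2, Task 1@1, Task 3@4, Task 4@5, Task 5@6): d1:5  d2:6  d3:3  d4:4  d5:5  d6:5  d7:5  d8:5 ⇒ 6.
Reduction 10 − 6 = 4.

4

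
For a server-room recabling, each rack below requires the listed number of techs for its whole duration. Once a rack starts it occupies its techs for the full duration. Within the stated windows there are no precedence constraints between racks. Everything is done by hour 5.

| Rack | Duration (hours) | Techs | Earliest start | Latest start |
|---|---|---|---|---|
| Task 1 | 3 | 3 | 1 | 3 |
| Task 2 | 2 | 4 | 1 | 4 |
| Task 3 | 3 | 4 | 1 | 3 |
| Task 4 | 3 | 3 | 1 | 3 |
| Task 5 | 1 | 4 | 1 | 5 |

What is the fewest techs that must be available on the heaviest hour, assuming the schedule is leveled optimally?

Early-start (Task 1@1, Task 2@1, Task 3@1, Task 4@1, Task 5@1) gives peak 18: h1:18  h2:14  h3:10  h4:0  h5:0.
Shift Task 3→3, Task 5→4.
Schedule Task 1@1, Task 2@1, Task 3@3, Task 4@1, Task 5@4: h1:10  h2:10  h3:10  h4:8  h5:4 — peak 10.

10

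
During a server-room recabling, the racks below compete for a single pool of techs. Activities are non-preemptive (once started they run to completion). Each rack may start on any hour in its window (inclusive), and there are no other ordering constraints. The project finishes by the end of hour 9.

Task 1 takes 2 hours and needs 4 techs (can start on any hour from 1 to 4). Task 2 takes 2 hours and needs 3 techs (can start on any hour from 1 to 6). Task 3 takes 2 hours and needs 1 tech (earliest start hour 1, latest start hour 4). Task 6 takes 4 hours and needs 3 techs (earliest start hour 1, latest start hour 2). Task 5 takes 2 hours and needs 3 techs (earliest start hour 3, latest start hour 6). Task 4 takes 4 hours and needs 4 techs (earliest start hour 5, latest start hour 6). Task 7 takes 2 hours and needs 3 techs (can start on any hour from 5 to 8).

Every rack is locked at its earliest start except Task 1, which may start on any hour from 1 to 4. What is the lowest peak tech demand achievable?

Task 1@1: h1:11  h2:11  h3:6  h4:6  h5:7  h6:7  h7:4  h8:4  h9:0 → peak 11
Task 1@2: h1:7  h2:11  h3:10  h4:6  h5:7  h6:7  h7:4  h8:4  h9:0 → peak 11
Task 1@3: h1:7  h2:7  h3:10  h4:10  h5:7  h6:7  h7:4  h8:4  h9:0 → peak 10
Task 1@4: h1:7  h2:7  h3:6  h4:10  h5:11  h6:7  h7:4  h8:4  h9:0 → peak 11
Best is Task 1@3, peak 10.

10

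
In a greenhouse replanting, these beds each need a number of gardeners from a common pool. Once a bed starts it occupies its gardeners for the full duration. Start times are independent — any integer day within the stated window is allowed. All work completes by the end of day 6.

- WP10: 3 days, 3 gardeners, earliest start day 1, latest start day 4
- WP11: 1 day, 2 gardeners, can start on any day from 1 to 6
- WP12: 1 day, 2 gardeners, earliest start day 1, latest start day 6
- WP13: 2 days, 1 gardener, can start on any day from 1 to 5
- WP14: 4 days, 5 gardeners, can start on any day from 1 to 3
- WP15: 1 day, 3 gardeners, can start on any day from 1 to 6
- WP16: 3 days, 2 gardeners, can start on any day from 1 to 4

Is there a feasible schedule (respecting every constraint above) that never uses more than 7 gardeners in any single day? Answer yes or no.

no

Total gardener-days = 44; over 6 days the average is 44/6 > 7, so some day must exceed 7.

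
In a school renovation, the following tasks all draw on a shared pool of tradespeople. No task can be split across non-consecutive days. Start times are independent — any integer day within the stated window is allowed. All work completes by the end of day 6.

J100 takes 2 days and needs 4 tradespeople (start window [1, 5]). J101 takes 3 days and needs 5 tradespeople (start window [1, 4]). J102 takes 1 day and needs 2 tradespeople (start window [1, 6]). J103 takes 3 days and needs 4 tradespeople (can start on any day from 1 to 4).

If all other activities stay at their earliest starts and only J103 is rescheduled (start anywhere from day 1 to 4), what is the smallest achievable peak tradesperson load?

J103@1: d1:15  d2:13  d3:9  d4:0  d5:0  d6:0 → peak 15
J103@2: d1:11  d2:13  d3:9  d4:4  d5:0  d6:0 → peak 13
J103@3: d1:11  d2:9  d3:9  d4:4  d5:4  d6:0 → peak 11
J103@4: d1:11  d2:9  d3:5  d4:4  d5:4  d6:4 → peak 11
Best is J103@3, peak 11.

11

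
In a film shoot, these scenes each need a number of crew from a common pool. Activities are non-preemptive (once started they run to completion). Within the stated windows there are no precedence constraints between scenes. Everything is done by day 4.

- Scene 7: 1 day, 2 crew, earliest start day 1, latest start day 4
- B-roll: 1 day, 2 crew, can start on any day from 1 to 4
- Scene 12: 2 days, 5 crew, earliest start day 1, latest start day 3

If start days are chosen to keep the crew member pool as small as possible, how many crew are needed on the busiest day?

Early-start (Scene 7@1, B-roll@1, Scene 12@1) gives peak 9: d1:9  d2:5  d3:0  d4:0.
Shift Scene 12→2.
Schedule Scene 7@1, B-roll@1, Scene 12@2: d1:4  d2:5  d3:5  d4:0 — peak 5.

5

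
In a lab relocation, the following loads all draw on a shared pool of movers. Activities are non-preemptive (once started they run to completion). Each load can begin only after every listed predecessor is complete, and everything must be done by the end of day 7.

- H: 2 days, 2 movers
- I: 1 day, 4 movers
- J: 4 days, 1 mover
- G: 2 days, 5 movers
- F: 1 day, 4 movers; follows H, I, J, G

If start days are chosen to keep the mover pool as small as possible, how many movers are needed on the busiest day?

5

Early-start (H@1, I@1, J@1, G@1, F@5) gives peak 12: d1:12  d2:8  d3:1  d4:1  d5:4  d6:0  d7:0.
Shift I→3, G→5, F→7.
Schedule H@1, I@3, J@1, G@5, F@7: d1:3  d2:3  d3:5  d4:1  d5:5  d6:5  d7:4 — peak 5.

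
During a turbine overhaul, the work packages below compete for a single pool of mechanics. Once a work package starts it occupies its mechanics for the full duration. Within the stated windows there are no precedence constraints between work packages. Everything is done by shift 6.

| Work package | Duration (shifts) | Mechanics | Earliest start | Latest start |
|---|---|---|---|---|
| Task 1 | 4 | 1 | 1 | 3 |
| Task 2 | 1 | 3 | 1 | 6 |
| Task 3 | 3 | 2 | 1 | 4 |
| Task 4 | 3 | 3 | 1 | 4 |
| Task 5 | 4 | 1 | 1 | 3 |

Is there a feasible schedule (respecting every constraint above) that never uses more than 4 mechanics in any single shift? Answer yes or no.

Total mechanic-shifts = 26; over 6 shifts the average is 26/6 > 4, so some shift must exceed 4.

no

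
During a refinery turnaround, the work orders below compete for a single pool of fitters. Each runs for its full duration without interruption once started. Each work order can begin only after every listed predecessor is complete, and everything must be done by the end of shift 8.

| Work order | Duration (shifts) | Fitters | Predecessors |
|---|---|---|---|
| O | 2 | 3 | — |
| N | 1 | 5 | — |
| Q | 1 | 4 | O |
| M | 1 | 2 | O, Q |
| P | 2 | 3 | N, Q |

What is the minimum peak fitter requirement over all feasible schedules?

5

Early-start (O@1, N@1, Q@3, M@4, P@4) gives peak 8: s1:8  s2:3  s3:4  s4:5  s5:3  s6:0  s7:0  s8:0.
Shift N→3, Q→4, M→5, P→5.
Schedule O@1, N@3, Q@4, M@5, P@5: s1:3  s2:3  s3:5  s4:4  s5:5  s6:3  s7:0  s8:0 — peak 5.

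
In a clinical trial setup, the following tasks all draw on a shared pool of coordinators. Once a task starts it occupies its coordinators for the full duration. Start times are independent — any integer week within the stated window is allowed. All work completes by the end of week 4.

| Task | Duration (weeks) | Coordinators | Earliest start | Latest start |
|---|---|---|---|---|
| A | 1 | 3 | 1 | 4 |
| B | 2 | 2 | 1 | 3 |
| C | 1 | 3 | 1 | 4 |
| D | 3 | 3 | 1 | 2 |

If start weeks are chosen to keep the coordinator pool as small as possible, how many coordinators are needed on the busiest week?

6

Early-start (A@1, B@1, C@1, D@1) gives peak 11: w1:11  w2:5  w3:3  w4:0.
Shift C→3, D→2.
Schedule A@1, B@1, C@3, D@2: w1:5  w2:5  w3:6  w4:3 — peak 6.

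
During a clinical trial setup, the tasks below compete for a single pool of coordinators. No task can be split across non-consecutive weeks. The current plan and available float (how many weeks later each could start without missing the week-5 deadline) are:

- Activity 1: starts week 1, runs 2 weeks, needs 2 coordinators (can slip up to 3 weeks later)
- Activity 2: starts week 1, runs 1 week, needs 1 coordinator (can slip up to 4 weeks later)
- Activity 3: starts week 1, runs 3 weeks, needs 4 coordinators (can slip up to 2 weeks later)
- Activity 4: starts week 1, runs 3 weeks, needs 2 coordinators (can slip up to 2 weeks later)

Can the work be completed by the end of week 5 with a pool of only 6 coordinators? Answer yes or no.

Schedule Activity 1@1, Activity 2@1, Activity 3@2, Activity 4@3: w1:3  w2:6  w3:6  w4:6  w5:2 — peak 6 ≤ 6.

yes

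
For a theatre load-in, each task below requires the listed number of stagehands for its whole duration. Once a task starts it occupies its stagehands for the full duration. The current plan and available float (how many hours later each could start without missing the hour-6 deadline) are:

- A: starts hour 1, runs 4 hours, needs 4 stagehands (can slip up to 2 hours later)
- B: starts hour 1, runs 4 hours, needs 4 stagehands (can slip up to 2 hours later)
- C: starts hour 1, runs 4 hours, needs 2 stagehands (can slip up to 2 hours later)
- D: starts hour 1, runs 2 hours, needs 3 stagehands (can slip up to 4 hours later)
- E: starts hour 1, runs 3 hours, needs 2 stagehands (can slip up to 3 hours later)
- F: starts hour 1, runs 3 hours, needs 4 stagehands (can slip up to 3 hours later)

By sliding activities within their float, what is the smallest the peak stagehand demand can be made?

14

Early-start (A@1, B@1, C@1, D@1, E@1, F@1) gives peak 19: h1:19  h2:19  h3:16  h4:10  h5:0  h6:0.
Shift D→5, F→4.
Schedule A@1, B@1, C@1, D@5, E@1, F@4: h1:12  h2:12  h3:12  h4:14  h5:7  h6:7 — peak 14.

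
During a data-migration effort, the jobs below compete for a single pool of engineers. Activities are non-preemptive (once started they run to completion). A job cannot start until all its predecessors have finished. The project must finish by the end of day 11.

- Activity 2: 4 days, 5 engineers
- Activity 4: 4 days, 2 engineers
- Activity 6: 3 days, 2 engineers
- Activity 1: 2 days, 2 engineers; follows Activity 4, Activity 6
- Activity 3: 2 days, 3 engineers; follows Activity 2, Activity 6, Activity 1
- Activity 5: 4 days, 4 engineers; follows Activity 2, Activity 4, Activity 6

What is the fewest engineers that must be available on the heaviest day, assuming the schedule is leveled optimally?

7

Early-start (Activity 2@1, Activity 4@1, Activity 6@1, Activity 1@5, Activity 3@7, Activity 5@5) gives peak 9: d1:9  d2:9  d3:9  d4:7  d5:6  d6:6  d7:7  d8:7  d9:0  d10:0  d11:0.
Shift Activity 6→5, Activity 1→8, Activity 3→10, Activity 5→8.
Schedule Activity 2@1, Activity 4@1, Activity 6@5, Activity 1@8, Activity 3@10, Activity 5@8: d1:7  d2:7  d3:7  d4:7  d5:2  d6:2  d7:2  d8:6  d9:6  d10:7  d11:7 — peak 7.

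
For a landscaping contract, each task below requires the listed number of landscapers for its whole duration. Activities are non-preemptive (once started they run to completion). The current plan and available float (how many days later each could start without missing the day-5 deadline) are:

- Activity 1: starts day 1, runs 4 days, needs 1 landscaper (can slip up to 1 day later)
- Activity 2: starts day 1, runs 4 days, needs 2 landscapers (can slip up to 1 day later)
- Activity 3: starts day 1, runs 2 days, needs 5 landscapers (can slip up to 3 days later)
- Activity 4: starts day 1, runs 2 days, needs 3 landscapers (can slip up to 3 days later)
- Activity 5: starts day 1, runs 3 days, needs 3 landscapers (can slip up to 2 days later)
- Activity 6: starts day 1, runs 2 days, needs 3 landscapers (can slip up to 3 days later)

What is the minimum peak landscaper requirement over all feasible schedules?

11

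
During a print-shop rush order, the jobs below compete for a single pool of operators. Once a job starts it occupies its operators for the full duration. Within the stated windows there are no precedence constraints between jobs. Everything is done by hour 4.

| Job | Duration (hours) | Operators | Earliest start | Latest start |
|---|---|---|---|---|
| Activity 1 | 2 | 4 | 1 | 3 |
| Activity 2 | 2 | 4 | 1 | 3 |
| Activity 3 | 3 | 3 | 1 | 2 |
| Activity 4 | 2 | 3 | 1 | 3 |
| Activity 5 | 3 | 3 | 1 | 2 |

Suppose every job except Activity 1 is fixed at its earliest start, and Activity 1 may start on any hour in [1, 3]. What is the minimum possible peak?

Activity 1@1: h1:17  h2:17  h3:6  h4:0 → peak 17
Activity 1@2: h1:13  h2:17  h3:10  h4:0 → peak 17
Activity 1@3: h1:13  h2:13  h3:10  h4:4 → peak 13
Best is Activity 1@3, peak 13.

13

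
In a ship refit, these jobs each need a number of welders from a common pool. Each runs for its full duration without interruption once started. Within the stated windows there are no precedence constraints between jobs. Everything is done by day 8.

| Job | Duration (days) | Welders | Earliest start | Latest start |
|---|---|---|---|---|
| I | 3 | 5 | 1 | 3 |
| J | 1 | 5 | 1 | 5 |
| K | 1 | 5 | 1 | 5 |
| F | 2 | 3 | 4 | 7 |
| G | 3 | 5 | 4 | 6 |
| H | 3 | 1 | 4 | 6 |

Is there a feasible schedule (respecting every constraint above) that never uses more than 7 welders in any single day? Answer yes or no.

no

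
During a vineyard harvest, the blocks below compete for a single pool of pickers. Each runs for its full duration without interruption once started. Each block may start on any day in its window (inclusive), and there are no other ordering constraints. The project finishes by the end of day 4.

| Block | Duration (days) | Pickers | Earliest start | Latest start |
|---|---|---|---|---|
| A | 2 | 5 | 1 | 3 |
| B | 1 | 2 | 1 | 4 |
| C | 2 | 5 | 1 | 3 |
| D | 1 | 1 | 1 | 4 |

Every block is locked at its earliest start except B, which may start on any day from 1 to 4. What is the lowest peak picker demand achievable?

11

B@1: d1:13  d2:10  d3:0  d4:0 → peak 13
B@2: d1:11  d2:12  d3:0  d4:0 → peak 12
B@3: d1:11  d2:10  d3:2  d4:0 → peak 11
B@4: d1:11  d2:10  d3:0  d4:2 → peak 11
Best is B@3, peak 11.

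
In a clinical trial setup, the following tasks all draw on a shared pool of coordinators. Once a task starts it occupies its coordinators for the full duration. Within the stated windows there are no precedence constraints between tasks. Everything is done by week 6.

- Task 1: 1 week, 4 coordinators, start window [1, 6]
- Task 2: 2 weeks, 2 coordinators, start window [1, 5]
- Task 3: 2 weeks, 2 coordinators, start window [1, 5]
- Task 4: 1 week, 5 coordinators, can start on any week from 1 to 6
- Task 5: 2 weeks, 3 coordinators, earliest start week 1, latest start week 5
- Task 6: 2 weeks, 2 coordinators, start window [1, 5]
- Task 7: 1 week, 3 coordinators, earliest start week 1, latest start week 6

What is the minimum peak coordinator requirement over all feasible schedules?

Early-start (Task 1@1, Task 2@1, Task 3@1, Task 4@1, Task 5@1, Task 6@1, Task 7@1) gives peak 21: w1:21  w2:9  w3:0  w4:0  w5:0  w6:0.
Shift Task 3→2, Task 4→4, Task 5→5, Task 6→2, Task 7→5.
Schedule Task 1@1, Task 2@1, Task 3@2, Task 4@4, Task 5@5, Task 6@2, Task 7@5: w1:6  w2:6  w3:4  w4:5  w5:6  w6:3 — peak 6.

6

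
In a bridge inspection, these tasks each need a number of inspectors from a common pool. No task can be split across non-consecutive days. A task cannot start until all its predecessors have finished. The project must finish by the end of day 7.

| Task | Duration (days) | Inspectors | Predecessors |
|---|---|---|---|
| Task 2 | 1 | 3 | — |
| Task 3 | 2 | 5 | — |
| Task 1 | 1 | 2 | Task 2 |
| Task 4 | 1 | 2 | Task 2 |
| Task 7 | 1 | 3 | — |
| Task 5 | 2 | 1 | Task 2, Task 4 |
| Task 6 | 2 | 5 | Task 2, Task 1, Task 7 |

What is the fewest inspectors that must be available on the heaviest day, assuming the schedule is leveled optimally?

Early-start (Task 2@1, Task 3@1, Task 1@2, Task 4@2, Task 7@1, Task 5@3, Task 6@3) gives peak 11: d1:11  d2:9  d3:6  d4:6  d5:0  d6:0  d7:0.
Shift Task 3→2, Task 1→4, Task 4→4, Task 5→5, Task 6→5.
Schedule Task 2@1, Task 3@2, Task 1@4, Task 4@4, Task 7@1, Task 5@5, Task 6@5: d1:6  d2:5  d3:5  d4:4  d5:6  d6:6  d7:0 — peak 6.

6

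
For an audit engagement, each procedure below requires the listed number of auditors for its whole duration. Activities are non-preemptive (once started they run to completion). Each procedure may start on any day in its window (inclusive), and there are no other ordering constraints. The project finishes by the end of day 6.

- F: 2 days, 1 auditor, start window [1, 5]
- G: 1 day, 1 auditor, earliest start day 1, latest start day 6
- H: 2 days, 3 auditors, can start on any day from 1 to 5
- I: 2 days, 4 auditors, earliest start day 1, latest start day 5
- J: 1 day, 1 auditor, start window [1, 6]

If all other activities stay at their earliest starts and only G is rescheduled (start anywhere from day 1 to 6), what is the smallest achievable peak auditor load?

G@1: d1:10  d2:8  d3:0  d4:0  d5:0  d6:0 → peak 10
G@2: d1:9  d2:9  d3:0  d4:0  d5:0  d6:0 → peak 9
G@3: d1:9  d2:8  d3:1  d4:0  d5:0  d6:0 → peak 9
G@4: d1:9  d2:8  d3:0  d4:1  d5:0  d6:0 → peak 9
G@5: d1:9  d2:8  d3:0  d4:0  d5:1  d6:0 → peak 9
G@6: d1:9  d2:8  d3:0  d4:0  d5:0  d6:1 → peak 9
Best is G@2, peak 9.

9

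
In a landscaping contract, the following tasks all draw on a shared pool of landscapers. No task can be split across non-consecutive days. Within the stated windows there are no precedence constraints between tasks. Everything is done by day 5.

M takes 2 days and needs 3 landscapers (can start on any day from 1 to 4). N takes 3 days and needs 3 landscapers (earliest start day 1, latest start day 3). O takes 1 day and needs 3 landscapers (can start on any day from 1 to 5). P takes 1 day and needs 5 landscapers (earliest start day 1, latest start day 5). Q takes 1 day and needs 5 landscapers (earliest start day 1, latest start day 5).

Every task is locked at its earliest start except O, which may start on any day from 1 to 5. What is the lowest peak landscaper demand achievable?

O@1: d1:19  d2:6  d3:3  d4:0  d5:0 → peak 19
O@2: d1:16  d2:9  d3:3  d4:0  d5:0 → peak 16
O@3: d1:16  d2:6  d3:6  d4:0  d5:0 → peak 16
O@4: d1:16  d2:6  d3:3  d4:3  d5:0 → peak 16
O@5: d1:16  d2:6  d3:3  d4:0  d5:3 → peak 16
Best is O@2, peak 16.

16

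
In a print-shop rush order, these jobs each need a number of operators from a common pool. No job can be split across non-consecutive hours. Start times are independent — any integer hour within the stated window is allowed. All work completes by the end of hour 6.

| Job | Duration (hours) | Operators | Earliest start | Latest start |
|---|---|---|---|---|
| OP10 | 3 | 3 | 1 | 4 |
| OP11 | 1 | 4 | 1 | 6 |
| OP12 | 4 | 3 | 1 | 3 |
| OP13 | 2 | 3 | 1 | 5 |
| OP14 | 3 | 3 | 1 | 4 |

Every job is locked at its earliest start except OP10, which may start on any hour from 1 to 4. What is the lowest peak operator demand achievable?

13

OP10@1: h1:16  h2:12  h3:9  h4:3  h5:0  h6:0 → peak 16
OP10@2: h1:13  h2:12  h3:9  h4:6  h5:0  h6:0 → peak 13
OP10@3: h1:13  h2:9  h3:9  h4:6  h5:3  h6:0 → peak 13
OP10@4: h1:13  h2:9  h3:6  h4:6  h5:3  h6:3 → peak 13
Best is OP10@2, peak 13.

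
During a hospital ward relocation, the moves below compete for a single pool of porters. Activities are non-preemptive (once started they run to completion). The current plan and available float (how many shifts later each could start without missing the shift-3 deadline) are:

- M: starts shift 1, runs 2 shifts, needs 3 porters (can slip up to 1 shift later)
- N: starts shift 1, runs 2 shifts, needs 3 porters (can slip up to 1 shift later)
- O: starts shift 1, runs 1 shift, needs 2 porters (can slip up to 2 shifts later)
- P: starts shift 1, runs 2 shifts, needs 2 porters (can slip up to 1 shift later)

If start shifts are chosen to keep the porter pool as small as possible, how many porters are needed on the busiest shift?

Early-start (M@1, N@1, O@1, P@1) gives peak 10: s1:10  s2:8  s3:0.
Shift P→2.
Schedule M@1, N@1, O@1, P@2: s1:8  s2:8  s3:2 — peak 8.
No arrangement of the 24 feasible schedules does better.

8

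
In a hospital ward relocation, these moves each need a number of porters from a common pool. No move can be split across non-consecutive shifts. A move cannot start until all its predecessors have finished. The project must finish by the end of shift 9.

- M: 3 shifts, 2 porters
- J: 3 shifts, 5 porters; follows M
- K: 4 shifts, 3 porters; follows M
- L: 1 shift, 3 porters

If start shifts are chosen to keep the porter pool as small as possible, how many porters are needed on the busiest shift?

8

Schedule M@1, J@4, K@4, L@1: s1:5  s2:2  s3:2  s4:8  s5:8  s6:8  s7:3  s8:0  s9:0 — peak 8.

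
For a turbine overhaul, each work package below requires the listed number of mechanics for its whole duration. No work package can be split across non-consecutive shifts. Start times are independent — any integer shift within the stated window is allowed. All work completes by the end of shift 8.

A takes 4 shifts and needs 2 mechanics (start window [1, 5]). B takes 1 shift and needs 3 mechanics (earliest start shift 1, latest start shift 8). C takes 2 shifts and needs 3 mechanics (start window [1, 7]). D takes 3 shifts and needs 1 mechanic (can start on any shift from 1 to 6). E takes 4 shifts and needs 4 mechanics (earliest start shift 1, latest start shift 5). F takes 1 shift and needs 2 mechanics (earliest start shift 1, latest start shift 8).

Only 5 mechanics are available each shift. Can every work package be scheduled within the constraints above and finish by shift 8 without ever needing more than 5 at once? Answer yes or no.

Schedule A@1, B@1, C@2, D@4, E@5, F@4: s1:5  s2:5  s3:5  s4:5  s5:5  s6:5  s7:4  s8:4 — peak 5 ≤ 5.

yes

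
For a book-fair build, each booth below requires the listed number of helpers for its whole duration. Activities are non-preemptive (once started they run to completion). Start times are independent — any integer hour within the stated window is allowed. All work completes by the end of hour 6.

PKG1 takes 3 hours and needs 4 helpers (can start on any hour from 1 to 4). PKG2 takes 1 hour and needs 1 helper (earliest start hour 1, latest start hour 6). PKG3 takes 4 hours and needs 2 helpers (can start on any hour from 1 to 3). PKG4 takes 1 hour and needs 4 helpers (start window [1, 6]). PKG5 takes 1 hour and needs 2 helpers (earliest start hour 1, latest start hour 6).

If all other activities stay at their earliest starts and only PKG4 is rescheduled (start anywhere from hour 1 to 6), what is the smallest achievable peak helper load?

PKG4@1: h1:13  h2:6  h3:6  h4:2  h5:0  h6:0 → peak 13
PKG4@2: h1:9  h2:10  h3:6  h4:2  h5:0  h6:0 → peak 10
PKG4@3: h1:9  h2:6  h3:10  h4:2  h5:0  h6:0 → peak 10
PKG4@4: h1:9  h2:6  h3:6  h4:6  h5:0  h6:0 → peak 9
PKG4@5: h1:9  h2:6  h3:6  h4:2  h5:4  h6:0 → peak 9
PKG4@6: h1:9  h2:6  h3:6  h4:2  h5:0  h6:4 → peak 9
Best is PKG4@4, peak 9.

9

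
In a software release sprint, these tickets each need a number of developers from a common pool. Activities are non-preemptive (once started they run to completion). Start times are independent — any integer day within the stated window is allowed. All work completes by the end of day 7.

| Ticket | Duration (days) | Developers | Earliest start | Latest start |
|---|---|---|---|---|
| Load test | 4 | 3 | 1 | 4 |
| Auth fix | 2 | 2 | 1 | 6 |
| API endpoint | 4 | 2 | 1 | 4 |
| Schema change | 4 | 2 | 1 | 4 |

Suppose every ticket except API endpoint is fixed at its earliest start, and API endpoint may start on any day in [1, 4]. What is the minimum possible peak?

7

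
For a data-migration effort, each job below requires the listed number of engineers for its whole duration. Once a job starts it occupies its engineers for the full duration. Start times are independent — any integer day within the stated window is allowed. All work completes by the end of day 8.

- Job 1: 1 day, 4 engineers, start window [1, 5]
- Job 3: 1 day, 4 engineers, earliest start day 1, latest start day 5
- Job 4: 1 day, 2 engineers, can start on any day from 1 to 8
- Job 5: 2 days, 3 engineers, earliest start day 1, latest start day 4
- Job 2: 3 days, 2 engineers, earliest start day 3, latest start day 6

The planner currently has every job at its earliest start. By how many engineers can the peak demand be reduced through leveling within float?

Early-start peak: d1:13  d2:3  d3:2  d4:2  d5:2  d6:0  d7:0  d8:0 ⇒ 13.
Leveled (Job 1@1, Job 3@2, Job 4@3, Job 5@4, Job 2@6): d1:4  d2:4  d3:2  d4:3  d5:3  d6:2  d7:2  d8:2 ⇒ 4.
Reduction 13 − 4 = 9.

9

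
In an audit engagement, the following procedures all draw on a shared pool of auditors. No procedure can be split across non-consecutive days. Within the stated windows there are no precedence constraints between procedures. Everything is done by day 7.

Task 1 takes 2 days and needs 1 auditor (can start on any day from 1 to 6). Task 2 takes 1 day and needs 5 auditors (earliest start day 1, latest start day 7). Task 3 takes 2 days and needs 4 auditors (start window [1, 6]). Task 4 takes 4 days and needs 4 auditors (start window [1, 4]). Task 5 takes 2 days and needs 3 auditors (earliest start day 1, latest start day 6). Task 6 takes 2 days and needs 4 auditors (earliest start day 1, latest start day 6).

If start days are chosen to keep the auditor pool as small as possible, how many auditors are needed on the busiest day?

8

Early-start (Task 1@1, Task 2@1, Task 3@1, Task 4@1, Task 5@1, Task 6@1) gives peak 21: d1:21  d2:16  d3:4  d4:4  d5:0  d6:0  d7:0.
Shift Task 3→2, Task 4→3, Task 5→4, Task 6→6.
Schedule Task 1@1, Task 2@1, Task 3@2, Task 4@3, Task 5@4, Task 6@6: d1:6  d2:5  d3:8  d4:7  d5:7  d6:8  d7:4 — peak 8.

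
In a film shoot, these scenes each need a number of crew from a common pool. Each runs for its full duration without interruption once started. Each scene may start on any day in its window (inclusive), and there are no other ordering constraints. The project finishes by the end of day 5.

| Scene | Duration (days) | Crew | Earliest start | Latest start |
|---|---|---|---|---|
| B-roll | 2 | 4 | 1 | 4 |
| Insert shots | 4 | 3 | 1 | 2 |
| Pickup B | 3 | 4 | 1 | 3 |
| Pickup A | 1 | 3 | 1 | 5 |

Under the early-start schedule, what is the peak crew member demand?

Early-start schedule: B-roll@1, Insert shots@1, Pickup B@1, Pickup A@1.
Load per day: day 1: 14, day 2: 11, day 3: 7, day 4: 3, day 5: 0.
Peak is 14.

14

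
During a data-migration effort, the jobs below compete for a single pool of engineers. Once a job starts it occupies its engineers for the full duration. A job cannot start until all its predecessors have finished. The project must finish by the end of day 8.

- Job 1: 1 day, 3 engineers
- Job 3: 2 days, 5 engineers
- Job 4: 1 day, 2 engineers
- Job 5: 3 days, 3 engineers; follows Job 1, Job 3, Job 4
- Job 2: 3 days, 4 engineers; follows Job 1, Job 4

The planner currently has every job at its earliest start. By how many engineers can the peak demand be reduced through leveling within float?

3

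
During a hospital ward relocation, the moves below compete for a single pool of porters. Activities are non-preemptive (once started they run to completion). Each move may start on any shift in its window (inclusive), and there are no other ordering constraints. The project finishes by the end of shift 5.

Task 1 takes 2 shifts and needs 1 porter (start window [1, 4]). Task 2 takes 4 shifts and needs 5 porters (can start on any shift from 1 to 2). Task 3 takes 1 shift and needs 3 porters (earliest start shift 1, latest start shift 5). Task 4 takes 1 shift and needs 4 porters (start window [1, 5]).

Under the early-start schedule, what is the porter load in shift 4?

5

At early start, shift 4 has: Task 2.
Demand: 5 = 5.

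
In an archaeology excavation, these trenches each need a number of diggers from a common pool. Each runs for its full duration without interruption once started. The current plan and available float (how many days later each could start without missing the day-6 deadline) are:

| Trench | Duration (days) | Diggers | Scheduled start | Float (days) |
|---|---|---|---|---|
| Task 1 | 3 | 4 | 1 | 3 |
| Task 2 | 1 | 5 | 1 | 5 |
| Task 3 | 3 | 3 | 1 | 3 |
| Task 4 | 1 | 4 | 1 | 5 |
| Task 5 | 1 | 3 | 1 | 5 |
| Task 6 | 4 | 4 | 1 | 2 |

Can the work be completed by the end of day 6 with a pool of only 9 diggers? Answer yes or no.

no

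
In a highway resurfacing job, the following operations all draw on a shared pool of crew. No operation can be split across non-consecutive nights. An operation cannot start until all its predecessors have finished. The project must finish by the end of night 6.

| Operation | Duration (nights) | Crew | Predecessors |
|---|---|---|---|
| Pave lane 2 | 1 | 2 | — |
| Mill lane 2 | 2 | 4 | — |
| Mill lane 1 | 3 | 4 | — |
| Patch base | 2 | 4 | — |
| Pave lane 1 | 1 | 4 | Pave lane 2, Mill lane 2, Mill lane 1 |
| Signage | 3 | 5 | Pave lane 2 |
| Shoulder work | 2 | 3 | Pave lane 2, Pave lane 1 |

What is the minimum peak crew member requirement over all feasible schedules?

Early-start (Pave lane 2@1, Mill lane 2@1, Mill lane 1@1, Patch base@1, Pave lane 1@4, Signage@2, Shoulder work@5) gives peak 17: n1:14  n2:17  n3:9  n4:9  n5:3  n6:3.
Shift Patch base→2, Signage→4.
Schedule Pave lane 2@1, Mill lane 2@1, Mill lane 1@1, Patch base@2, Pave lane 1@4, Signage@4, Shoulder work@5: n1:10  n2:12  n3:8  n4:9  n5:8  n6:8 — peak 12.

12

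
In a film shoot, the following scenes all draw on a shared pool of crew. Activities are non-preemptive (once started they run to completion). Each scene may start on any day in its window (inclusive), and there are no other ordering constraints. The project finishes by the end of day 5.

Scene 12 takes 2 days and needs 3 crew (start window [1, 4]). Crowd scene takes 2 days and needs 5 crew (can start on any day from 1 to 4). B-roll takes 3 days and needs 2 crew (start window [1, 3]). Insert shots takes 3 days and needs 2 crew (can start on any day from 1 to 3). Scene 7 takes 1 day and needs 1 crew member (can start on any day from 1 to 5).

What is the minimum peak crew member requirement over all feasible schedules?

Early-start (Scene 12@1, Crowd scene@1, B-roll@1, Insert shots@1, Scene 7@1) gives peak 13: d1:13  d2:12  d3:4  d4:0  d5:0.
Shift Crowd scene→4, Scene 7→3.
Schedule Scene 12@1, Crowd scene@4, B-roll@1, Insert shots@1, Scene 7@3: d1:7  d2:7  d3:5  d4:5  d5:5 — peak 7.

7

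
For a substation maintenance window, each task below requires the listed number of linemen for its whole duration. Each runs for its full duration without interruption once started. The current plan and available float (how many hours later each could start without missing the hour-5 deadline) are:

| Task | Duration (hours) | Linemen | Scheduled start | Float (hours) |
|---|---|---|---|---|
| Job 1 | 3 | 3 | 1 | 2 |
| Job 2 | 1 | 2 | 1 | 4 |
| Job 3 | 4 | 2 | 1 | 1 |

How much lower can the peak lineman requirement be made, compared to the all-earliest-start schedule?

2

Early-start peak: h1:7  h2:5  h3:5  h4:2  h5:0 ⇒ 7.
Leveled (Job 1@1, Job 2@1, Job 3@2): h1:5  h2:5  h3:5  h4:2  h5:2 ⇒ 5.
Reduction 7 − 5 = 2.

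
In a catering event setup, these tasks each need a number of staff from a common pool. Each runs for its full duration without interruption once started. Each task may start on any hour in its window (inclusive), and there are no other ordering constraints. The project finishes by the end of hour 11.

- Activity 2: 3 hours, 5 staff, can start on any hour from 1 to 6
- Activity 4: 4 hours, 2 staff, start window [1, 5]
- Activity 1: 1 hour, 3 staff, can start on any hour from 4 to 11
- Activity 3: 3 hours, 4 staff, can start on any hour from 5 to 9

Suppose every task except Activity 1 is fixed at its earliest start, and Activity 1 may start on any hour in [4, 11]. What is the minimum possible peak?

7

Activity 1@4: h1:7  h2:7  h3:7  h4:5  h5:4  h6:4  h7:4  h8:0  h9:0  h10:0  h11:0 → peak 7
Activity 1@5: h1:7  h2:7  h3:7  h4:2  h5:7  h6:4  h7:4  h8:0  h9:0  h10:0  h11:0 → peak 7
Activity 1@6: h1:7  h2:7  h3:7  h4:2  h5:4  h6:7  h7:4  h8:0  h9:0  h10:0  h11:0 → peak 7
Activity 1@7: h1:7  h2:7  h3:7  h4:2  h5:4  h6:4  h7:7  h8:0  h9:0  h10:0  h11:0 → peak 7
Activity 1@8: h1:7  h2:7  h3:7  h4:2  h5:4  h6:4  h7:4  h8:3  h9:0  h10:0  h11:0 → peak 7
Activity 1@9: h1:7  h2:7  h3:7  h4:2  h5:4  h6:4  h7:4  h8:0  h9:3  h10:0  h11:0 → peak 7
Activity 1@10: h1:7  h2:7  h3:7  h4:2  h5:4  h6:4  h7:4  h8:0  h9:0  h10:3  h11:0 → peak 7
Activity 1@11: h1:7  h2:7  h3:7  h4:2  h5:4  h6:4  h7:4  h8:0  h9:0  h10:0  h11:3 → peak 7
Best is Activity 1@4, peak 7.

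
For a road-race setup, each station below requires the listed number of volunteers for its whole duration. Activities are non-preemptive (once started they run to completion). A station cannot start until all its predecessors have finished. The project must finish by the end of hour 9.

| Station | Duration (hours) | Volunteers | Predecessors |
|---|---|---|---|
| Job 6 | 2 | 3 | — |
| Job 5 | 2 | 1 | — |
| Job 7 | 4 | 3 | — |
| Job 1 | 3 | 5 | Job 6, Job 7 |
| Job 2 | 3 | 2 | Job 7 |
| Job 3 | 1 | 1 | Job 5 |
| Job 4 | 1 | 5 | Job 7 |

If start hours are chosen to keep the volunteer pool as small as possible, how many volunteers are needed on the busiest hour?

Early-start (Job 6@1, Job 5@1, Job 7@1, Job 1@5, Job 2@5, Job 3@3, Job 4@5) gives peak 12: h1:7  h2:7  h3:4  h4:3  h5:12  h6:7  h7:7  h8:0  h9:0.
Shift Job 4→8.
Schedule Job 6@1, Job 5@1, Job 7@1, Job 1@5, Job 2@5, Job 3@3, Job 4@8: h1:7  h2:7  h3:4  h4:3  h5:7  h6:7  h7:7  h8:5  h9:0 — peak 7.

7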